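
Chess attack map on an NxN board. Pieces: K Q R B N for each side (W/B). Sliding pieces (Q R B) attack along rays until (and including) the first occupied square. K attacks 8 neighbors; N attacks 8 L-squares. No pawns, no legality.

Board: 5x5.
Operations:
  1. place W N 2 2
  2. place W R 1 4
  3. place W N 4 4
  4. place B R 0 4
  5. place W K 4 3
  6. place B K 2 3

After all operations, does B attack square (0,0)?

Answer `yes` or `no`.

Answer: yes

Derivation:
Op 1: place WN@(2,2)
Op 2: place WR@(1,4)
Op 3: place WN@(4,4)
Op 4: place BR@(0,4)
Op 5: place WK@(4,3)
Op 6: place BK@(2,3)
Per-piece attacks for B:
  BR@(0,4): attacks (0,3) (0,2) (0,1) (0,0) (1,4) [ray(1,0) blocked at (1,4)]
  BK@(2,3): attacks (2,4) (2,2) (3,3) (1,3) (3,4) (3,2) (1,4) (1,2)
B attacks (0,0): yes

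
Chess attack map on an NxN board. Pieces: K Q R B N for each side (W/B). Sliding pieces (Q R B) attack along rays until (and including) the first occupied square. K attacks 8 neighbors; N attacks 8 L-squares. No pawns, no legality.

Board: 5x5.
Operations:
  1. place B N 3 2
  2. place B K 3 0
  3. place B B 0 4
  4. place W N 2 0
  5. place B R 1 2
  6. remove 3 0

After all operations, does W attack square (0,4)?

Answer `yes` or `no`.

Op 1: place BN@(3,2)
Op 2: place BK@(3,0)
Op 3: place BB@(0,4)
Op 4: place WN@(2,0)
Op 5: place BR@(1,2)
Op 6: remove (3,0)
Per-piece attacks for W:
  WN@(2,0): attacks (3,2) (4,1) (1,2) (0,1)
W attacks (0,4): no

Answer: no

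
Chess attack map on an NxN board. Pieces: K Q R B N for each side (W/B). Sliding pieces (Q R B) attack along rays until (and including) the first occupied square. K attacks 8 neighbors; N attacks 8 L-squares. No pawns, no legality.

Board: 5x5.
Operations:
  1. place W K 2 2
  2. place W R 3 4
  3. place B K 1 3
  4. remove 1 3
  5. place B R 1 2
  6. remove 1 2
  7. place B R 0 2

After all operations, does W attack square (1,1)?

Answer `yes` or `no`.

Answer: yes

Derivation:
Op 1: place WK@(2,2)
Op 2: place WR@(3,4)
Op 3: place BK@(1,3)
Op 4: remove (1,3)
Op 5: place BR@(1,2)
Op 6: remove (1,2)
Op 7: place BR@(0,2)
Per-piece attacks for W:
  WK@(2,2): attacks (2,3) (2,1) (3,2) (1,2) (3,3) (3,1) (1,3) (1,1)
  WR@(3,4): attacks (3,3) (3,2) (3,1) (3,0) (4,4) (2,4) (1,4) (0,4)
W attacks (1,1): yes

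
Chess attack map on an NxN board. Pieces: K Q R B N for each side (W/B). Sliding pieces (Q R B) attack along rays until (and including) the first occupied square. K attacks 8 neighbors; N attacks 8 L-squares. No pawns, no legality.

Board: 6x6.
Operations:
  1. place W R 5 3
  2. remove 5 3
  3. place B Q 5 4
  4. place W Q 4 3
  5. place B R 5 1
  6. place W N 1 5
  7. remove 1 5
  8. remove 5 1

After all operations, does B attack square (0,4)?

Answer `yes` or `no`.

Op 1: place WR@(5,3)
Op 2: remove (5,3)
Op 3: place BQ@(5,4)
Op 4: place WQ@(4,3)
Op 5: place BR@(5,1)
Op 6: place WN@(1,5)
Op 7: remove (1,5)
Op 8: remove (5,1)
Per-piece attacks for B:
  BQ@(5,4): attacks (5,5) (5,3) (5,2) (5,1) (5,0) (4,4) (3,4) (2,4) (1,4) (0,4) (4,5) (4,3) [ray(-1,-1) blocked at (4,3)]
B attacks (0,4): yes

Answer: yes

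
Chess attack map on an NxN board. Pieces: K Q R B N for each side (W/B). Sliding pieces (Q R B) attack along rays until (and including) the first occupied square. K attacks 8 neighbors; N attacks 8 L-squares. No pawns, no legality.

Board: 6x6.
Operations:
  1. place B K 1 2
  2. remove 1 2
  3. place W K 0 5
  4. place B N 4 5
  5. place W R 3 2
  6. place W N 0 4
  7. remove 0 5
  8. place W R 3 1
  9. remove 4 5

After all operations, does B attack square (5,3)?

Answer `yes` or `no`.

Answer: no

Derivation:
Op 1: place BK@(1,2)
Op 2: remove (1,2)
Op 3: place WK@(0,5)
Op 4: place BN@(4,5)
Op 5: place WR@(3,2)
Op 6: place WN@(0,4)
Op 7: remove (0,5)
Op 8: place WR@(3,1)
Op 9: remove (4,5)
Per-piece attacks for B:
B attacks (5,3): no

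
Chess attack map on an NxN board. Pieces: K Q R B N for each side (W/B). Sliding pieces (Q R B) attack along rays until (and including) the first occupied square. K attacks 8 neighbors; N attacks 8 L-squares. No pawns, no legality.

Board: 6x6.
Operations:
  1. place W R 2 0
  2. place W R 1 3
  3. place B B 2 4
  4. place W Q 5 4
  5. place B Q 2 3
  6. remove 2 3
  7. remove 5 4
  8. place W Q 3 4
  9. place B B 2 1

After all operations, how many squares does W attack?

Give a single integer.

Answer: 25

Derivation:
Op 1: place WR@(2,0)
Op 2: place WR@(1,3)
Op 3: place BB@(2,4)
Op 4: place WQ@(5,4)
Op 5: place BQ@(2,3)
Op 6: remove (2,3)
Op 7: remove (5,4)
Op 8: place WQ@(3,4)
Op 9: place BB@(2,1)
Per-piece attacks for W:
  WR@(1,3): attacks (1,4) (1,5) (1,2) (1,1) (1,0) (2,3) (3,3) (4,3) (5,3) (0,3)
  WR@(2,0): attacks (2,1) (3,0) (4,0) (5,0) (1,0) (0,0) [ray(0,1) blocked at (2,1)]
  WQ@(3,4): attacks (3,5) (3,3) (3,2) (3,1) (3,0) (4,4) (5,4) (2,4) (4,5) (4,3) (5,2) (2,5) (2,3) (1,2) (0,1) [ray(-1,0) blocked at (2,4)]
Union (25 distinct): (0,0) (0,1) (0,3) (1,0) (1,1) (1,2) (1,4) (1,5) (2,1) (2,3) (2,4) (2,5) (3,0) (3,1) (3,2) (3,3) (3,5) (4,0) (4,3) (4,4) (4,5) (5,0) (5,2) (5,3) (5,4)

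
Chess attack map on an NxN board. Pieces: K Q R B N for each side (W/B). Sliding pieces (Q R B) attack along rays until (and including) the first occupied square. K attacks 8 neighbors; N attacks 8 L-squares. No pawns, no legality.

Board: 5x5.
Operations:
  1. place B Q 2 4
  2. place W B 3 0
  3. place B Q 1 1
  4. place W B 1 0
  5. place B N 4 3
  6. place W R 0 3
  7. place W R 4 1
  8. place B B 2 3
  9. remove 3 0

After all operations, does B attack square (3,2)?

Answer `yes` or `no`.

Answer: yes

Derivation:
Op 1: place BQ@(2,4)
Op 2: place WB@(3,0)
Op 3: place BQ@(1,1)
Op 4: place WB@(1,0)
Op 5: place BN@(4,3)
Op 6: place WR@(0,3)
Op 7: place WR@(4,1)
Op 8: place BB@(2,3)
Op 9: remove (3,0)
Per-piece attacks for B:
  BQ@(1,1): attacks (1,2) (1,3) (1,4) (1,0) (2,1) (3,1) (4,1) (0,1) (2,2) (3,3) (4,4) (2,0) (0,2) (0,0) [ray(0,-1) blocked at (1,0); ray(1,0) blocked at (4,1)]
  BB@(2,3): attacks (3,4) (3,2) (4,1) (1,4) (1,2) (0,1) [ray(1,-1) blocked at (4,1)]
  BQ@(2,4): attacks (2,3) (3,4) (4,4) (1,4) (0,4) (3,3) (4,2) (1,3) (0,2) [ray(0,-1) blocked at (2,3)]
  BN@(4,3): attacks (2,4) (3,1) (2,2)
B attacks (3,2): yes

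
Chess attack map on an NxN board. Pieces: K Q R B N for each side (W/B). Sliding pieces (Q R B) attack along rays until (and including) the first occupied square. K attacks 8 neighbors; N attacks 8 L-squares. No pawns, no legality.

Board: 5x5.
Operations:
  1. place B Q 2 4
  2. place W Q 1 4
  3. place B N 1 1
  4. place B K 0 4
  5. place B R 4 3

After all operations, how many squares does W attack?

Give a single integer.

Answer: 9

Derivation:
Op 1: place BQ@(2,4)
Op 2: place WQ@(1,4)
Op 3: place BN@(1,1)
Op 4: place BK@(0,4)
Op 5: place BR@(4,3)
Per-piece attacks for W:
  WQ@(1,4): attacks (1,3) (1,2) (1,1) (2,4) (0,4) (2,3) (3,2) (4,1) (0,3) [ray(0,-1) blocked at (1,1); ray(1,0) blocked at (2,4); ray(-1,0) blocked at (0,4)]
Union (9 distinct): (0,3) (0,4) (1,1) (1,2) (1,3) (2,3) (2,4) (3,2) (4,1)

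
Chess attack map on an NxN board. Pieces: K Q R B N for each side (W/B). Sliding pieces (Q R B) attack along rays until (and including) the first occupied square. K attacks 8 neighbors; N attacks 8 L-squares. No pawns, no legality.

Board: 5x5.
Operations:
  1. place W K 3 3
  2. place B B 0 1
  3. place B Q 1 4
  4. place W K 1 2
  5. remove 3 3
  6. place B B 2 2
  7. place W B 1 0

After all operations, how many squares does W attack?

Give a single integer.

Op 1: place WK@(3,3)
Op 2: place BB@(0,1)
Op 3: place BQ@(1,4)
Op 4: place WK@(1,2)
Op 5: remove (3,3)
Op 6: place BB@(2,2)
Op 7: place WB@(1,0)
Per-piece attacks for W:
  WB@(1,0): attacks (2,1) (3,2) (4,3) (0,1) [ray(-1,1) blocked at (0,1)]
  WK@(1,2): attacks (1,3) (1,1) (2,2) (0,2) (2,3) (2,1) (0,3) (0,1)
Union (10 distinct): (0,1) (0,2) (0,3) (1,1) (1,3) (2,1) (2,2) (2,3) (3,2) (4,3)

Answer: 10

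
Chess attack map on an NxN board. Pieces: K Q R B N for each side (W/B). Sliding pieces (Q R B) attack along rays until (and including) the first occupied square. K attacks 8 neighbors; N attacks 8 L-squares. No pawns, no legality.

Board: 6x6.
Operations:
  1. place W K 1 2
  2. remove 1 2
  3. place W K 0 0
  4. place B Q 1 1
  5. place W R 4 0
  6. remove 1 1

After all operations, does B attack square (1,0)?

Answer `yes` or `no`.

Op 1: place WK@(1,2)
Op 2: remove (1,2)
Op 3: place WK@(0,0)
Op 4: place BQ@(1,1)
Op 5: place WR@(4,0)
Op 6: remove (1,1)
Per-piece attacks for B:
B attacks (1,0): no

Answer: no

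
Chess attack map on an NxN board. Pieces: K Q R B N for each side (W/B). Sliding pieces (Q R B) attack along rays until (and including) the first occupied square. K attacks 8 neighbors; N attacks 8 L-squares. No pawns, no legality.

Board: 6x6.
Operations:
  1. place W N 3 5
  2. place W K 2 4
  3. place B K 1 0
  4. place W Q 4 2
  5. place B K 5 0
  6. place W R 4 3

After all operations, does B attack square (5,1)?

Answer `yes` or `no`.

Op 1: place WN@(3,5)
Op 2: place WK@(2,4)
Op 3: place BK@(1,0)
Op 4: place WQ@(4,2)
Op 5: place BK@(5,0)
Op 6: place WR@(4,3)
Per-piece attacks for B:
  BK@(1,0): attacks (1,1) (2,0) (0,0) (2,1) (0,1)
  BK@(5,0): attacks (5,1) (4,0) (4,1)
B attacks (5,1): yes

Answer: yes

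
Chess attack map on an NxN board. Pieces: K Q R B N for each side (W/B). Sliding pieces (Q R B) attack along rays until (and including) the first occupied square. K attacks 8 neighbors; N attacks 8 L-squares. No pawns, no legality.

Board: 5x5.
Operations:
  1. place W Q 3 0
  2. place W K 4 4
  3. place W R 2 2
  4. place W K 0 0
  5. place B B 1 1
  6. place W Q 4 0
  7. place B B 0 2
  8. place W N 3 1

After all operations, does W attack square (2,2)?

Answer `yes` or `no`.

Answer: no

Derivation:
Op 1: place WQ@(3,0)
Op 2: place WK@(4,4)
Op 3: place WR@(2,2)
Op 4: place WK@(0,0)
Op 5: place BB@(1,1)
Op 6: place WQ@(4,0)
Op 7: place BB@(0,2)
Op 8: place WN@(3,1)
Per-piece attacks for W:
  WK@(0,0): attacks (0,1) (1,0) (1,1)
  WR@(2,2): attacks (2,3) (2,4) (2,1) (2,0) (3,2) (4,2) (1,2) (0,2) [ray(-1,0) blocked at (0,2)]
  WQ@(3,0): attacks (3,1) (4,0) (2,0) (1,0) (0,0) (4,1) (2,1) (1,2) (0,3) [ray(0,1) blocked at (3,1); ray(1,0) blocked at (4,0); ray(-1,0) blocked at (0,0)]
  WN@(3,1): attacks (4,3) (2,3) (1,2) (1,0)
  WQ@(4,0): attacks (4,1) (4,2) (4,3) (4,4) (3,0) (3,1) [ray(0,1) blocked at (4,4); ray(-1,0) blocked at (3,0); ray(-1,1) blocked at (3,1)]
  WK@(4,4): attacks (4,3) (3,4) (3,3)
W attacks (2,2): no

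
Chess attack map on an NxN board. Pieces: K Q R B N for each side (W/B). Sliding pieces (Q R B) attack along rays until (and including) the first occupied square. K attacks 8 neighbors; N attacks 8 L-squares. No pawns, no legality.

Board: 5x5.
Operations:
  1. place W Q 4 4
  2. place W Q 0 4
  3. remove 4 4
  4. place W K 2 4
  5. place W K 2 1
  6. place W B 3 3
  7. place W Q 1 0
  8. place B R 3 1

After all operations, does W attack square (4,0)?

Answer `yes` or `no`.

Answer: yes

Derivation:
Op 1: place WQ@(4,4)
Op 2: place WQ@(0,4)
Op 3: remove (4,4)
Op 4: place WK@(2,4)
Op 5: place WK@(2,1)
Op 6: place WB@(3,3)
Op 7: place WQ@(1,0)
Op 8: place BR@(3,1)
Per-piece attacks for W:
  WQ@(0,4): attacks (0,3) (0,2) (0,1) (0,0) (1,4) (2,4) (1,3) (2,2) (3,1) [ray(1,0) blocked at (2,4); ray(1,-1) blocked at (3,1)]
  WQ@(1,0): attacks (1,1) (1,2) (1,3) (1,4) (2,0) (3,0) (4,0) (0,0) (2,1) (0,1) [ray(1,1) blocked at (2,1)]
  WK@(2,1): attacks (2,2) (2,0) (3,1) (1,1) (3,2) (3,0) (1,2) (1,0)
  WK@(2,4): attacks (2,3) (3,4) (1,4) (3,3) (1,3)
  WB@(3,3): attacks (4,4) (4,2) (2,4) (2,2) (1,1) (0,0) [ray(-1,1) blocked at (2,4)]
W attacks (4,0): yes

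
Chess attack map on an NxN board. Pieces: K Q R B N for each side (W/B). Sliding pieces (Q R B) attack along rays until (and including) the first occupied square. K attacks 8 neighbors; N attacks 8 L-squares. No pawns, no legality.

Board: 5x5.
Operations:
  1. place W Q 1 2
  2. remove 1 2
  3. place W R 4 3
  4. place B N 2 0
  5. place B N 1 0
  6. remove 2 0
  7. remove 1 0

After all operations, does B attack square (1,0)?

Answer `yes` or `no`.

Answer: no

Derivation:
Op 1: place WQ@(1,2)
Op 2: remove (1,2)
Op 3: place WR@(4,3)
Op 4: place BN@(2,0)
Op 5: place BN@(1,0)
Op 6: remove (2,0)
Op 7: remove (1,0)
Per-piece attacks for B:
B attacks (1,0): no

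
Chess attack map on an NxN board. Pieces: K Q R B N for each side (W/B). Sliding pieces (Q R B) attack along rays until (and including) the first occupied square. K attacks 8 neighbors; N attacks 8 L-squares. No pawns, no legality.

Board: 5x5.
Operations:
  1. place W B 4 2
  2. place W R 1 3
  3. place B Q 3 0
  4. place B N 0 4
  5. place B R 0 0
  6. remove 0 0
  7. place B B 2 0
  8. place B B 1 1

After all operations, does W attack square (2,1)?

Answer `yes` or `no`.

Answer: no

Derivation:
Op 1: place WB@(4,2)
Op 2: place WR@(1,3)
Op 3: place BQ@(3,0)
Op 4: place BN@(0,4)
Op 5: place BR@(0,0)
Op 6: remove (0,0)
Op 7: place BB@(2,0)
Op 8: place BB@(1,1)
Per-piece attacks for W:
  WR@(1,3): attacks (1,4) (1,2) (1,1) (2,3) (3,3) (4,3) (0,3) [ray(0,-1) blocked at (1,1)]
  WB@(4,2): attacks (3,3) (2,4) (3,1) (2,0) [ray(-1,-1) blocked at (2,0)]
W attacks (2,1): no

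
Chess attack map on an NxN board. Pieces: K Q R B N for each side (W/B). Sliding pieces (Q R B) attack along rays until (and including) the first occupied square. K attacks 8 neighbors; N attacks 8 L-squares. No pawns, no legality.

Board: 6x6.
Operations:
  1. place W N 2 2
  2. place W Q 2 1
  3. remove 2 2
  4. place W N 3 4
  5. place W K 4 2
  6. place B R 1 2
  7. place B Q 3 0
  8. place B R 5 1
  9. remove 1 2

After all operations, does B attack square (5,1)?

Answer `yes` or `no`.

Op 1: place WN@(2,2)
Op 2: place WQ@(2,1)
Op 3: remove (2,2)
Op 4: place WN@(3,4)
Op 5: place WK@(4,2)
Op 6: place BR@(1,2)
Op 7: place BQ@(3,0)
Op 8: place BR@(5,1)
Op 9: remove (1,2)
Per-piece attacks for B:
  BQ@(3,0): attacks (3,1) (3,2) (3,3) (3,4) (4,0) (5,0) (2,0) (1,0) (0,0) (4,1) (5,2) (2,1) [ray(0,1) blocked at (3,4); ray(-1,1) blocked at (2,1)]
  BR@(5,1): attacks (5,2) (5,3) (5,4) (5,5) (5,0) (4,1) (3,1) (2,1) [ray(-1,0) blocked at (2,1)]
B attacks (5,1): no

Answer: no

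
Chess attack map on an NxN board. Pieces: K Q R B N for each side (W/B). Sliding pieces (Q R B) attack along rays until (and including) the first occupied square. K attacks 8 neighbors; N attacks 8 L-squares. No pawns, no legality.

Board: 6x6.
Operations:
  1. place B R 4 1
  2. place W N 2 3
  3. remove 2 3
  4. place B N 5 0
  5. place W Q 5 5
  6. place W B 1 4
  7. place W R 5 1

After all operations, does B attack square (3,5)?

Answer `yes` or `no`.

Answer: no

Derivation:
Op 1: place BR@(4,1)
Op 2: place WN@(2,3)
Op 3: remove (2,3)
Op 4: place BN@(5,0)
Op 5: place WQ@(5,5)
Op 6: place WB@(1,4)
Op 7: place WR@(5,1)
Per-piece attacks for B:
  BR@(4,1): attacks (4,2) (4,3) (4,4) (4,5) (4,0) (5,1) (3,1) (2,1) (1,1) (0,1) [ray(1,0) blocked at (5,1)]
  BN@(5,0): attacks (4,2) (3,1)
B attacks (3,5): no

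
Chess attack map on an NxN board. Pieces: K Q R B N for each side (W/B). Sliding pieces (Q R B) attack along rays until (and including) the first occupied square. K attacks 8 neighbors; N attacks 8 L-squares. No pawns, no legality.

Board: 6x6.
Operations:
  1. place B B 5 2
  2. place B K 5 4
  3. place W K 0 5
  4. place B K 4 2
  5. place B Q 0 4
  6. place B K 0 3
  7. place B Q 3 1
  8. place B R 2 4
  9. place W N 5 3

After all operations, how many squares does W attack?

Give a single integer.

Op 1: place BB@(5,2)
Op 2: place BK@(5,4)
Op 3: place WK@(0,5)
Op 4: place BK@(4,2)
Op 5: place BQ@(0,4)
Op 6: place BK@(0,3)
Op 7: place BQ@(3,1)
Op 8: place BR@(2,4)
Op 9: place WN@(5,3)
Per-piece attacks for W:
  WK@(0,5): attacks (0,4) (1,5) (1,4)
  WN@(5,3): attacks (4,5) (3,4) (4,1) (3,2)
Union (7 distinct): (0,4) (1,4) (1,5) (3,2) (3,4) (4,1) (4,5)

Answer: 7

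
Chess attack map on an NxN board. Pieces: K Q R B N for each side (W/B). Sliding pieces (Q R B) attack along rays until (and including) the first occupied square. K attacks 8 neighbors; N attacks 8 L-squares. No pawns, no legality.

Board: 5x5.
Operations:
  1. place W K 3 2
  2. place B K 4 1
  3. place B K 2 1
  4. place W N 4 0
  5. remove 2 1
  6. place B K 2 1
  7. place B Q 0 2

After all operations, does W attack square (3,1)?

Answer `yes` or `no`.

Op 1: place WK@(3,2)
Op 2: place BK@(4,1)
Op 3: place BK@(2,1)
Op 4: place WN@(4,0)
Op 5: remove (2,1)
Op 6: place BK@(2,1)
Op 7: place BQ@(0,2)
Per-piece attacks for W:
  WK@(3,2): attacks (3,3) (3,1) (4,2) (2,2) (4,3) (4,1) (2,3) (2,1)
  WN@(4,0): attacks (3,2) (2,1)
W attacks (3,1): yes

Answer: yes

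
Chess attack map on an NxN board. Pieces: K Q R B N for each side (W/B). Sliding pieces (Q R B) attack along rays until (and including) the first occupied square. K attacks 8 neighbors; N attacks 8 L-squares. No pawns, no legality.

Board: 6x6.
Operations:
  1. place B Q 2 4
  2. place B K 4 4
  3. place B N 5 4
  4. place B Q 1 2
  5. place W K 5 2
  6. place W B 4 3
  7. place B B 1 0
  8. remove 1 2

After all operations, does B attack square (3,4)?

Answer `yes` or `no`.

Answer: yes

Derivation:
Op 1: place BQ@(2,4)
Op 2: place BK@(4,4)
Op 3: place BN@(5,4)
Op 4: place BQ@(1,2)
Op 5: place WK@(5,2)
Op 6: place WB@(4,3)
Op 7: place BB@(1,0)
Op 8: remove (1,2)
Per-piece attacks for B:
  BB@(1,0): attacks (2,1) (3,2) (4,3) (0,1) [ray(1,1) blocked at (4,3)]
  BQ@(2,4): attacks (2,5) (2,3) (2,2) (2,1) (2,0) (3,4) (4,4) (1,4) (0,4) (3,5) (3,3) (4,2) (5,1) (1,5) (1,3) (0,2) [ray(1,0) blocked at (4,4)]
  BK@(4,4): attacks (4,5) (4,3) (5,4) (3,4) (5,5) (5,3) (3,5) (3,3)
  BN@(5,4): attacks (3,5) (4,2) (3,3)
B attacks (3,4): yes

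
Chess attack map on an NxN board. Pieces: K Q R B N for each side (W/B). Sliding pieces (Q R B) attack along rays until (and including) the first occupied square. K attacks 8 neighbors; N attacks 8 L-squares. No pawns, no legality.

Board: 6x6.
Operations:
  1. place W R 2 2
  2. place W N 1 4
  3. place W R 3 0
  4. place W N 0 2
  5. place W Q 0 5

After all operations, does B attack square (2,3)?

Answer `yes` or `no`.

Op 1: place WR@(2,2)
Op 2: place WN@(1,4)
Op 3: place WR@(3,0)
Op 4: place WN@(0,2)
Op 5: place WQ@(0,5)
Per-piece attacks for B:
B attacks (2,3): no

Answer: no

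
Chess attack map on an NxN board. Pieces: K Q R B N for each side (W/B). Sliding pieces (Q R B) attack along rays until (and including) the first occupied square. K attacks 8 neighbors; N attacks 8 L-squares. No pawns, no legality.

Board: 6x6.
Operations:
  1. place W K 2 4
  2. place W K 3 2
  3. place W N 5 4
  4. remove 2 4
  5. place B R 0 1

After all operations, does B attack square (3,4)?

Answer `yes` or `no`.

Op 1: place WK@(2,4)
Op 2: place WK@(3,2)
Op 3: place WN@(5,4)
Op 4: remove (2,4)
Op 5: place BR@(0,1)
Per-piece attacks for B:
  BR@(0,1): attacks (0,2) (0,3) (0,4) (0,5) (0,0) (1,1) (2,1) (3,1) (4,1) (5,1)
B attacks (3,4): no

Answer: no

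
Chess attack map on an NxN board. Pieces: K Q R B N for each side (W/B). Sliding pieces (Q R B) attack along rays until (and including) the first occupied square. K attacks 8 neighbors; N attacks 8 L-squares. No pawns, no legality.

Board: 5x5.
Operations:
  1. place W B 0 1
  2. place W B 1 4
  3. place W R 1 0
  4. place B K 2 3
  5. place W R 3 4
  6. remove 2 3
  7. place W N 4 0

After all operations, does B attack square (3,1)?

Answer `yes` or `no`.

Answer: no

Derivation:
Op 1: place WB@(0,1)
Op 2: place WB@(1,4)
Op 3: place WR@(1,0)
Op 4: place BK@(2,3)
Op 5: place WR@(3,4)
Op 6: remove (2,3)
Op 7: place WN@(4,0)
Per-piece attacks for B:
B attacks (3,1): no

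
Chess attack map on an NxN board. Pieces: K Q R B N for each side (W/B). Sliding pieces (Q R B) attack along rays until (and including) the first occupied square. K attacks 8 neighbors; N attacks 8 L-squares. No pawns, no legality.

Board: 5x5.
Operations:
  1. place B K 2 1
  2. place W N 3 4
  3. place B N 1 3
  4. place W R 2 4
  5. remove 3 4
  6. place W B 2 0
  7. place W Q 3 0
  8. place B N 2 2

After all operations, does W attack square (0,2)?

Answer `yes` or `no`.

Op 1: place BK@(2,1)
Op 2: place WN@(3,4)
Op 3: place BN@(1,3)
Op 4: place WR@(2,4)
Op 5: remove (3,4)
Op 6: place WB@(2,0)
Op 7: place WQ@(3,0)
Op 8: place BN@(2,2)
Per-piece attacks for W:
  WB@(2,0): attacks (3,1) (4,2) (1,1) (0,2)
  WR@(2,4): attacks (2,3) (2,2) (3,4) (4,4) (1,4) (0,4) [ray(0,-1) blocked at (2,2)]
  WQ@(3,0): attacks (3,1) (3,2) (3,3) (3,4) (4,0) (2,0) (4,1) (2,1) [ray(-1,0) blocked at (2,0); ray(-1,1) blocked at (2,1)]
W attacks (0,2): yes

Answer: yes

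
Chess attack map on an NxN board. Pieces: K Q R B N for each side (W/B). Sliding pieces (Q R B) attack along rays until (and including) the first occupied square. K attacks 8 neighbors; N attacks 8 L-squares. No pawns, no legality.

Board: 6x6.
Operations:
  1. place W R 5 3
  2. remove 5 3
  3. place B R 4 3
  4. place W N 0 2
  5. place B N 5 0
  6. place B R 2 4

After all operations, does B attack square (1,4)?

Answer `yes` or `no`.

Op 1: place WR@(5,3)
Op 2: remove (5,3)
Op 3: place BR@(4,3)
Op 4: place WN@(0,2)
Op 5: place BN@(5,0)
Op 6: place BR@(2,4)
Per-piece attacks for B:
  BR@(2,4): attacks (2,5) (2,3) (2,2) (2,1) (2,0) (3,4) (4,4) (5,4) (1,4) (0,4)
  BR@(4,3): attacks (4,4) (4,5) (4,2) (4,1) (4,0) (5,3) (3,3) (2,3) (1,3) (0,3)
  BN@(5,0): attacks (4,2) (3,1)
B attacks (1,4): yes

Answer: yes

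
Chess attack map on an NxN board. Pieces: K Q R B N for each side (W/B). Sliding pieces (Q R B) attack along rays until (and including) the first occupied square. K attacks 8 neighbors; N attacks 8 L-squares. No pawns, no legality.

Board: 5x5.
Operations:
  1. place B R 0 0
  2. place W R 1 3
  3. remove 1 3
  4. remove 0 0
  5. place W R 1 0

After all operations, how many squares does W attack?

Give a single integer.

Answer: 8

Derivation:
Op 1: place BR@(0,0)
Op 2: place WR@(1,3)
Op 3: remove (1,3)
Op 4: remove (0,0)
Op 5: place WR@(1,0)
Per-piece attacks for W:
  WR@(1,0): attacks (1,1) (1,2) (1,3) (1,4) (2,0) (3,0) (4,0) (0,0)
Union (8 distinct): (0,0) (1,1) (1,2) (1,3) (1,4) (2,0) (3,0) (4,0)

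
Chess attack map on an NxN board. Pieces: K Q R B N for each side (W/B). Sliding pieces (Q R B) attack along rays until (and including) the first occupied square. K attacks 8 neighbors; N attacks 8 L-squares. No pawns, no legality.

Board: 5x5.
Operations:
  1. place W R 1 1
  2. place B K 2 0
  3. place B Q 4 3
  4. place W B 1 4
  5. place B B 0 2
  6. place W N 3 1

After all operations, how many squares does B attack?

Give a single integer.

Answer: 16

Derivation:
Op 1: place WR@(1,1)
Op 2: place BK@(2,0)
Op 3: place BQ@(4,3)
Op 4: place WB@(1,4)
Op 5: place BB@(0,2)
Op 6: place WN@(3,1)
Per-piece attacks for B:
  BB@(0,2): attacks (1,3) (2,4) (1,1) [ray(1,-1) blocked at (1,1)]
  BK@(2,0): attacks (2,1) (3,0) (1,0) (3,1) (1,1)
  BQ@(4,3): attacks (4,4) (4,2) (4,1) (4,0) (3,3) (2,3) (1,3) (0,3) (3,4) (3,2) (2,1) (1,0)
Union (16 distinct): (0,3) (1,0) (1,1) (1,3) (2,1) (2,3) (2,4) (3,0) (3,1) (3,2) (3,3) (3,4) (4,0) (4,1) (4,2) (4,4)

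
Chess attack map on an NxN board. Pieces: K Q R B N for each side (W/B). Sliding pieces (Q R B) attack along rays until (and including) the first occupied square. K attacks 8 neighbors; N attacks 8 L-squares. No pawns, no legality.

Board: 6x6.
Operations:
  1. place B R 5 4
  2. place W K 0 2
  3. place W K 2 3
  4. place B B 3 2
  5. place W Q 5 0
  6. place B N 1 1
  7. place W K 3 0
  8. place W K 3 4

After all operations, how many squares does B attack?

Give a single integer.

Op 1: place BR@(5,4)
Op 2: place WK@(0,2)
Op 3: place WK@(2,3)
Op 4: place BB@(3,2)
Op 5: place WQ@(5,0)
Op 6: place BN@(1,1)
Op 7: place WK@(3,0)
Op 8: place WK@(3,4)
Per-piece attacks for B:
  BN@(1,1): attacks (2,3) (3,2) (0,3) (3,0)
  BB@(3,2): attacks (4,3) (5,4) (4,1) (5,0) (2,3) (2,1) (1,0) [ray(1,1) blocked at (5,4); ray(1,-1) blocked at (5,0); ray(-1,1) blocked at (2,3)]
  BR@(5,4): attacks (5,5) (5,3) (5,2) (5,1) (5,0) (4,4) (3,4) [ray(0,-1) blocked at (5,0); ray(-1,0) blocked at (3,4)]
Union (16 distinct): (0,3) (1,0) (2,1) (2,3) (3,0) (3,2) (3,4) (4,1) (4,3) (4,4) (5,0) (5,1) (5,2) (5,3) (5,4) (5,5)

Answer: 16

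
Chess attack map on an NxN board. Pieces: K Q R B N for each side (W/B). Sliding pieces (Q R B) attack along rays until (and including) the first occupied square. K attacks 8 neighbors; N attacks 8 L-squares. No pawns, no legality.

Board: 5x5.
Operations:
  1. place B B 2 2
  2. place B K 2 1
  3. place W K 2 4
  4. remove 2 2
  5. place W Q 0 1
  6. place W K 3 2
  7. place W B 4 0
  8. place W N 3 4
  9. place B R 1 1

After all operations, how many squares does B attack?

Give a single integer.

Op 1: place BB@(2,2)
Op 2: place BK@(2,1)
Op 3: place WK@(2,4)
Op 4: remove (2,2)
Op 5: place WQ@(0,1)
Op 6: place WK@(3,2)
Op 7: place WB@(4,0)
Op 8: place WN@(3,4)
Op 9: place BR@(1,1)
Per-piece attacks for B:
  BR@(1,1): attacks (1,2) (1,3) (1,4) (1,0) (2,1) (0,1) [ray(1,0) blocked at (2,1); ray(-1,0) blocked at (0,1)]
  BK@(2,1): attacks (2,2) (2,0) (3,1) (1,1) (3,2) (3,0) (1,2) (1,0)
Union (12 distinct): (0,1) (1,0) (1,1) (1,2) (1,3) (1,4) (2,0) (2,1) (2,2) (3,0) (3,1) (3,2)

Answer: 12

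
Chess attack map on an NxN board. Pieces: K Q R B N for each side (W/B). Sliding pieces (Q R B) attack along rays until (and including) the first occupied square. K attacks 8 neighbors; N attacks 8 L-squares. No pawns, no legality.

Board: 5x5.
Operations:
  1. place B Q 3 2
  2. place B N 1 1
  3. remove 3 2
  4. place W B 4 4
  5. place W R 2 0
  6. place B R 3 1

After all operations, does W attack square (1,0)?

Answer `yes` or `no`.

Op 1: place BQ@(3,2)
Op 2: place BN@(1,1)
Op 3: remove (3,2)
Op 4: place WB@(4,4)
Op 5: place WR@(2,0)
Op 6: place BR@(3,1)
Per-piece attacks for W:
  WR@(2,0): attacks (2,1) (2,2) (2,3) (2,4) (3,0) (4,0) (1,0) (0,0)
  WB@(4,4): attacks (3,3) (2,2) (1,1) [ray(-1,-1) blocked at (1,1)]
W attacks (1,0): yes

Answer: yes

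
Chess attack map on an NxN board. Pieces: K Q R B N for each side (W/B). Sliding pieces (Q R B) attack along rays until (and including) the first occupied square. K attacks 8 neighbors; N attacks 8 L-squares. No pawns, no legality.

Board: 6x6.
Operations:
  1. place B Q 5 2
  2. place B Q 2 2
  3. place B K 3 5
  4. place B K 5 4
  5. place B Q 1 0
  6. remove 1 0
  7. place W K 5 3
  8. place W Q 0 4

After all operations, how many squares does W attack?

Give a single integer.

Answer: 16

Derivation:
Op 1: place BQ@(5,2)
Op 2: place BQ@(2,2)
Op 3: place BK@(3,5)
Op 4: place BK@(5,4)
Op 5: place BQ@(1,0)
Op 6: remove (1,0)
Op 7: place WK@(5,3)
Op 8: place WQ@(0,4)
Per-piece attacks for W:
  WQ@(0,4): attacks (0,5) (0,3) (0,2) (0,1) (0,0) (1,4) (2,4) (3,4) (4,4) (5,4) (1,5) (1,3) (2,2) [ray(1,0) blocked at (5,4); ray(1,-1) blocked at (2,2)]
  WK@(5,3): attacks (5,4) (5,2) (4,3) (4,4) (4,2)
Union (16 distinct): (0,0) (0,1) (0,2) (0,3) (0,5) (1,3) (1,4) (1,5) (2,2) (2,4) (3,4) (4,2) (4,3) (4,4) (5,2) (5,4)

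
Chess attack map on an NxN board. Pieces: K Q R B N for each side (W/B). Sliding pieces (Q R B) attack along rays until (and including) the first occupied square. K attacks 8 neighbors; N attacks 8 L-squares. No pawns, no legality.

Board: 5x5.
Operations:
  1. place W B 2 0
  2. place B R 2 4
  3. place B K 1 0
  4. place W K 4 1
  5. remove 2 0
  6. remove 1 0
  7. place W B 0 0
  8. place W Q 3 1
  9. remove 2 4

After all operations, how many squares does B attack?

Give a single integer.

Answer: 0

Derivation:
Op 1: place WB@(2,0)
Op 2: place BR@(2,4)
Op 3: place BK@(1,0)
Op 4: place WK@(4,1)
Op 5: remove (2,0)
Op 6: remove (1,0)
Op 7: place WB@(0,0)
Op 8: place WQ@(3,1)
Op 9: remove (2,4)
Per-piece attacks for B:
Union (0 distinct): (none)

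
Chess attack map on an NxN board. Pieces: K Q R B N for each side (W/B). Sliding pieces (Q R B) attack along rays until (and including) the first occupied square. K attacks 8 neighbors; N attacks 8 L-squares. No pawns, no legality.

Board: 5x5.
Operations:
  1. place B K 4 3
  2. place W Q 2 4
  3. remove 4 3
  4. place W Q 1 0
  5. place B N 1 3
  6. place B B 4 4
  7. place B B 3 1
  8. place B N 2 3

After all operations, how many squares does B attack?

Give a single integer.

Op 1: place BK@(4,3)
Op 2: place WQ@(2,4)
Op 3: remove (4,3)
Op 4: place WQ@(1,0)
Op 5: place BN@(1,3)
Op 6: place BB@(4,4)
Op 7: place BB@(3,1)
Op 8: place BN@(2,3)
Per-piece attacks for B:
  BN@(1,3): attacks (3,4) (2,1) (3,2) (0,1)
  BN@(2,3): attacks (4,4) (0,4) (3,1) (4,2) (1,1) (0,2)
  BB@(3,1): attacks (4,2) (4,0) (2,2) (1,3) (2,0) [ray(-1,1) blocked at (1,3)]
  BB@(4,4): attacks (3,3) (2,2) (1,1) (0,0)
Union (16 distinct): (0,0) (0,1) (0,2) (0,4) (1,1) (1,3) (2,0) (2,1) (2,2) (3,1) (3,2) (3,3) (3,4) (4,0) (4,2) (4,4)

Answer: 16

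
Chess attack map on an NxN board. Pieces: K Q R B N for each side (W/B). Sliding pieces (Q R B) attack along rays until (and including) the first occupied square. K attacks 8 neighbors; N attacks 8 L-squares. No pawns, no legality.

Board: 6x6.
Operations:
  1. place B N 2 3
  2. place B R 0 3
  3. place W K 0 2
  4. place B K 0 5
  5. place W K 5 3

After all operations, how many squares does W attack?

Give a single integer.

Op 1: place BN@(2,3)
Op 2: place BR@(0,3)
Op 3: place WK@(0,2)
Op 4: place BK@(0,5)
Op 5: place WK@(5,3)
Per-piece attacks for W:
  WK@(0,2): attacks (0,3) (0,1) (1,2) (1,3) (1,1)
  WK@(5,3): attacks (5,4) (5,2) (4,3) (4,4) (4,2)
Union (10 distinct): (0,1) (0,3) (1,1) (1,2) (1,3) (4,2) (4,3) (4,4) (5,2) (5,4)

Answer: 10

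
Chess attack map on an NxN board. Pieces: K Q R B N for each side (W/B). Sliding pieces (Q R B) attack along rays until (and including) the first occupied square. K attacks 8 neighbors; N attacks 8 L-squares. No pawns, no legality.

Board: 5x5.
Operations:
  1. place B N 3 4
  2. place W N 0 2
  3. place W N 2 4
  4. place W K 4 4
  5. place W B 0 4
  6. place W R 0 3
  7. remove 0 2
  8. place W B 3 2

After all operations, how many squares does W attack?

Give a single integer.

Op 1: place BN@(3,4)
Op 2: place WN@(0,2)
Op 3: place WN@(2,4)
Op 4: place WK@(4,4)
Op 5: place WB@(0,4)
Op 6: place WR@(0,3)
Op 7: remove (0,2)
Op 8: place WB@(3,2)
Per-piece attacks for W:
  WR@(0,3): attacks (0,4) (0,2) (0,1) (0,0) (1,3) (2,3) (3,3) (4,3) [ray(0,1) blocked at (0,4)]
  WB@(0,4): attacks (1,3) (2,2) (3,1) (4,0)
  WN@(2,4): attacks (3,2) (4,3) (1,2) (0,3)
  WB@(3,2): attacks (4,3) (4,1) (2,3) (1,4) (2,1) (1,0)
  WK@(4,4): attacks (4,3) (3,4) (3,3)
Union (19 distinct): (0,0) (0,1) (0,2) (0,3) (0,4) (1,0) (1,2) (1,3) (1,4) (2,1) (2,2) (2,3) (3,1) (3,2) (3,3) (3,4) (4,0) (4,1) (4,3)

Answer: 19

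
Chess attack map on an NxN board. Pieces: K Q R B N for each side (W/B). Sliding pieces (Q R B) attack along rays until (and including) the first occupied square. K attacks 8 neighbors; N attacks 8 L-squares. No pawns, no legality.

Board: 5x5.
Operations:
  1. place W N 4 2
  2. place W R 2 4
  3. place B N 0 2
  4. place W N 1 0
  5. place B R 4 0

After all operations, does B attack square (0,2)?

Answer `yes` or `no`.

Answer: no

Derivation:
Op 1: place WN@(4,2)
Op 2: place WR@(2,4)
Op 3: place BN@(0,2)
Op 4: place WN@(1,0)
Op 5: place BR@(4,0)
Per-piece attacks for B:
  BN@(0,2): attacks (1,4) (2,3) (1,0) (2,1)
  BR@(4,0): attacks (4,1) (4,2) (3,0) (2,0) (1,0) [ray(0,1) blocked at (4,2); ray(-1,0) blocked at (1,0)]
B attacks (0,2): no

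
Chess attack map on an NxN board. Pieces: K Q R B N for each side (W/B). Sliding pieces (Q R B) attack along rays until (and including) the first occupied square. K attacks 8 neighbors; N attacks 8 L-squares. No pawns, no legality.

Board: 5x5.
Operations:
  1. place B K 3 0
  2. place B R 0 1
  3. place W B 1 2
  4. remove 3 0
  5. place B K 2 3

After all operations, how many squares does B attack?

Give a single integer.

Answer: 16

Derivation:
Op 1: place BK@(3,0)
Op 2: place BR@(0,1)
Op 3: place WB@(1,2)
Op 4: remove (3,0)
Op 5: place BK@(2,3)
Per-piece attacks for B:
  BR@(0,1): attacks (0,2) (0,3) (0,4) (0,0) (1,1) (2,1) (3,1) (4,1)
  BK@(2,3): attacks (2,4) (2,2) (3,3) (1,3) (3,4) (3,2) (1,4) (1,2)
Union (16 distinct): (0,0) (0,2) (0,3) (0,4) (1,1) (1,2) (1,3) (1,4) (2,1) (2,2) (2,4) (3,1) (3,2) (3,3) (3,4) (4,1)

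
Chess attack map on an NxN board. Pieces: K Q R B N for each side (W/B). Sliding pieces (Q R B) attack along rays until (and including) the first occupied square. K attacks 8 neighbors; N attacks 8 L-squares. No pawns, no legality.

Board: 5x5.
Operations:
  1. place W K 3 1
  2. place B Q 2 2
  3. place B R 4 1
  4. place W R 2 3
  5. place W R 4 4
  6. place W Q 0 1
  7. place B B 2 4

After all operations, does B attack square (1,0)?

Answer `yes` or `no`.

Op 1: place WK@(3,1)
Op 2: place BQ@(2,2)
Op 3: place BR@(4,1)
Op 4: place WR@(2,3)
Op 5: place WR@(4,4)
Op 6: place WQ@(0,1)
Op 7: place BB@(2,4)
Per-piece attacks for B:
  BQ@(2,2): attacks (2,3) (2,1) (2,0) (3,2) (4,2) (1,2) (0,2) (3,3) (4,4) (3,1) (1,3) (0,4) (1,1) (0,0) [ray(0,1) blocked at (2,3); ray(1,1) blocked at (4,4); ray(1,-1) blocked at (3,1)]
  BB@(2,4): attacks (3,3) (4,2) (1,3) (0,2)
  BR@(4,1): attacks (4,2) (4,3) (4,4) (4,0) (3,1) [ray(0,1) blocked at (4,4); ray(-1,0) blocked at (3,1)]
B attacks (1,0): no

Answer: no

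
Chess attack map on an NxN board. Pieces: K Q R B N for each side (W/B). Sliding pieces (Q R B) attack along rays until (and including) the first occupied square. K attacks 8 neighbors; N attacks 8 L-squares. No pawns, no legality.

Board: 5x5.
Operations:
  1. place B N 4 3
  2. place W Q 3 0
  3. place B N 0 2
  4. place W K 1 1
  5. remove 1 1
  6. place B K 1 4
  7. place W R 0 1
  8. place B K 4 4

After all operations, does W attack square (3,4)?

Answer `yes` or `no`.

Op 1: place BN@(4,3)
Op 2: place WQ@(3,0)
Op 3: place BN@(0,2)
Op 4: place WK@(1,1)
Op 5: remove (1,1)
Op 6: place BK@(1,4)
Op 7: place WR@(0,1)
Op 8: place BK@(4,4)
Per-piece attacks for W:
  WR@(0,1): attacks (0,2) (0,0) (1,1) (2,1) (3,1) (4,1) [ray(0,1) blocked at (0,2)]
  WQ@(3,0): attacks (3,1) (3,2) (3,3) (3,4) (4,0) (2,0) (1,0) (0,0) (4,1) (2,1) (1,2) (0,3)
W attacks (3,4): yes

Answer: yes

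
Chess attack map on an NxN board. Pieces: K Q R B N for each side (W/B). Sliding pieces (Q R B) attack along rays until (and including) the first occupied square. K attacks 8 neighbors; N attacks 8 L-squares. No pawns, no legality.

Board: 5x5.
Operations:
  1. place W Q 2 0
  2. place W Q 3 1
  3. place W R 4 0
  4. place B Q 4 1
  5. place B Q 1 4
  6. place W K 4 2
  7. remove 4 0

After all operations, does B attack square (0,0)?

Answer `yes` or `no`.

Answer: no

Derivation:
Op 1: place WQ@(2,0)
Op 2: place WQ@(3,1)
Op 3: place WR@(4,0)
Op 4: place BQ@(4,1)
Op 5: place BQ@(1,4)
Op 6: place WK@(4,2)
Op 7: remove (4,0)
Per-piece attacks for B:
  BQ@(1,4): attacks (1,3) (1,2) (1,1) (1,0) (2,4) (3,4) (4,4) (0,4) (2,3) (3,2) (4,1) (0,3) [ray(1,-1) blocked at (4,1)]
  BQ@(4,1): attacks (4,2) (4,0) (3,1) (3,2) (2,3) (1,4) (3,0) [ray(0,1) blocked at (4,2); ray(-1,0) blocked at (3,1); ray(-1,1) blocked at (1,4)]
B attacks (0,0): no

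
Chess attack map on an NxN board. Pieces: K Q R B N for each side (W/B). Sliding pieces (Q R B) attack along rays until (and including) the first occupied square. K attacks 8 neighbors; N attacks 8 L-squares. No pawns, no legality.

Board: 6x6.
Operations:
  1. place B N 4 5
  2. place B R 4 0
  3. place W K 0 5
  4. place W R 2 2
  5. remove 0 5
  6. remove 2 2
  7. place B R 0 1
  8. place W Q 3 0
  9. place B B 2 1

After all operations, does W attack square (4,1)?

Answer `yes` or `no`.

Answer: yes

Derivation:
Op 1: place BN@(4,5)
Op 2: place BR@(4,0)
Op 3: place WK@(0,5)
Op 4: place WR@(2,2)
Op 5: remove (0,5)
Op 6: remove (2,2)
Op 7: place BR@(0,1)
Op 8: place WQ@(3,0)
Op 9: place BB@(2,1)
Per-piece attacks for W:
  WQ@(3,0): attacks (3,1) (3,2) (3,3) (3,4) (3,5) (4,0) (2,0) (1,0) (0,0) (4,1) (5,2) (2,1) [ray(1,0) blocked at (4,0); ray(-1,1) blocked at (2,1)]
W attacks (4,1): yes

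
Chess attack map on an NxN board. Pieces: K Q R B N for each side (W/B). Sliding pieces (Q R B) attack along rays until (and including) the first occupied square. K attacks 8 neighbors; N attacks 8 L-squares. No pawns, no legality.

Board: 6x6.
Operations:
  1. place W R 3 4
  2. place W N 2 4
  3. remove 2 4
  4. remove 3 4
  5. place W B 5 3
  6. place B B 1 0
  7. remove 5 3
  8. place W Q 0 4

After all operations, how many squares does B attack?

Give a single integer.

Op 1: place WR@(3,4)
Op 2: place WN@(2,4)
Op 3: remove (2,4)
Op 4: remove (3,4)
Op 5: place WB@(5,3)
Op 6: place BB@(1,0)
Op 7: remove (5,3)
Op 8: place WQ@(0,4)
Per-piece attacks for B:
  BB@(1,0): attacks (2,1) (3,2) (4,3) (5,4) (0,1)
Union (5 distinct): (0,1) (2,1) (3,2) (4,3) (5,4)

Answer: 5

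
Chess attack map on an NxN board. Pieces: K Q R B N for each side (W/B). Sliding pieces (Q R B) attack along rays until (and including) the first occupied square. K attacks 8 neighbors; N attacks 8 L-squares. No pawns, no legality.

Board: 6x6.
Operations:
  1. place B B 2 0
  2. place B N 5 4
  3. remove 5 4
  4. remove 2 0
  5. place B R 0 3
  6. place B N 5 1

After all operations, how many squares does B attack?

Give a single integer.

Op 1: place BB@(2,0)
Op 2: place BN@(5,4)
Op 3: remove (5,4)
Op 4: remove (2,0)
Op 5: place BR@(0,3)
Op 6: place BN@(5,1)
Per-piece attacks for B:
  BR@(0,3): attacks (0,4) (0,5) (0,2) (0,1) (0,0) (1,3) (2,3) (3,3) (4,3) (5,3)
  BN@(5,1): attacks (4,3) (3,2) (3,0)
Union (12 distinct): (0,0) (0,1) (0,2) (0,4) (0,5) (1,3) (2,3) (3,0) (3,2) (3,3) (4,3) (5,3)

Answer: 12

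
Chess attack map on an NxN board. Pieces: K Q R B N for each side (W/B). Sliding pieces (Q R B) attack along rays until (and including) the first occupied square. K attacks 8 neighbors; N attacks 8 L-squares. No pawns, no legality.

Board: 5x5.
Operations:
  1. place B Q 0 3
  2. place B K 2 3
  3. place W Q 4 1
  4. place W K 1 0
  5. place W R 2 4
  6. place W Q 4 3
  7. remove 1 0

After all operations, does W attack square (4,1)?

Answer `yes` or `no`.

Answer: yes

Derivation:
Op 1: place BQ@(0,3)
Op 2: place BK@(2,3)
Op 3: place WQ@(4,1)
Op 4: place WK@(1,0)
Op 5: place WR@(2,4)
Op 6: place WQ@(4,3)
Op 7: remove (1,0)
Per-piece attacks for W:
  WR@(2,4): attacks (2,3) (3,4) (4,4) (1,4) (0,4) [ray(0,-1) blocked at (2,3)]
  WQ@(4,1): attacks (4,2) (4,3) (4,0) (3,1) (2,1) (1,1) (0,1) (3,2) (2,3) (3,0) [ray(0,1) blocked at (4,3); ray(-1,1) blocked at (2,3)]
  WQ@(4,3): attacks (4,4) (4,2) (4,1) (3,3) (2,3) (3,4) (3,2) (2,1) (1,0) [ray(0,-1) blocked at (4,1); ray(-1,0) blocked at (2,3)]
W attacks (4,1): yes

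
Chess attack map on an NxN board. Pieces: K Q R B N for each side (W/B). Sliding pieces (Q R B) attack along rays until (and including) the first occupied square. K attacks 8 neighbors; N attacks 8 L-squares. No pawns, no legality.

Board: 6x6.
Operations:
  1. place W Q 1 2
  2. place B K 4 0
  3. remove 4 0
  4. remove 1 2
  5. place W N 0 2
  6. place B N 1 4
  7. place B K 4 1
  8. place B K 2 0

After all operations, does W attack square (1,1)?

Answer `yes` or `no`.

Op 1: place WQ@(1,2)
Op 2: place BK@(4,0)
Op 3: remove (4,0)
Op 4: remove (1,2)
Op 5: place WN@(0,2)
Op 6: place BN@(1,4)
Op 7: place BK@(4,1)
Op 8: place BK@(2,0)
Per-piece attacks for W:
  WN@(0,2): attacks (1,4) (2,3) (1,0) (2,1)
W attacks (1,1): no

Answer: no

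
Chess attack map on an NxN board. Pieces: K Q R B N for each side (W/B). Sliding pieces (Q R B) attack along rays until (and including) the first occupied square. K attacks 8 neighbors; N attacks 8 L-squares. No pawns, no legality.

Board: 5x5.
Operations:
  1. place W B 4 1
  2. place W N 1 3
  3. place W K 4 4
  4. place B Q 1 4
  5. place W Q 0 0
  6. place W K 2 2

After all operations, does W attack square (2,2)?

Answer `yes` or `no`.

Op 1: place WB@(4,1)
Op 2: place WN@(1,3)
Op 3: place WK@(4,4)
Op 4: place BQ@(1,4)
Op 5: place WQ@(0,0)
Op 6: place WK@(2,2)
Per-piece attacks for W:
  WQ@(0,0): attacks (0,1) (0,2) (0,3) (0,4) (1,0) (2,0) (3,0) (4,0) (1,1) (2,2) [ray(1,1) blocked at (2,2)]
  WN@(1,3): attacks (3,4) (2,1) (3,2) (0,1)
  WK@(2,2): attacks (2,3) (2,1) (3,2) (1,2) (3,3) (3,1) (1,3) (1,1)
  WB@(4,1): attacks (3,2) (2,3) (1,4) (3,0) [ray(-1,1) blocked at (1,4)]
  WK@(4,4): attacks (4,3) (3,4) (3,3)
W attacks (2,2): yes

Answer: yes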